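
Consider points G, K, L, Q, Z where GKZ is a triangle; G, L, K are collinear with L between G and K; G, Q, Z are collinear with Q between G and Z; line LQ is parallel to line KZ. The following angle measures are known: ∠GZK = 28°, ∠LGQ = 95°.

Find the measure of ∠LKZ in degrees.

1. ∠GQL = 28°  [LQ∥KZ, corresponding at Q]
2. ∠GLQ = 57°  [△GLQ]
3. ∠KLQ = 123°  [linear pair at L on GK]
4. ∠LKZ = 57°  [LQ∥KZ, co-interior at K–L]

∠LKZ = 57°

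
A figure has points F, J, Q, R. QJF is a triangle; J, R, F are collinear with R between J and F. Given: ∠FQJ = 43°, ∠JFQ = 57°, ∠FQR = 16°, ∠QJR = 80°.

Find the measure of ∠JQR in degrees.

∠JQR = 27°

1. ∠QFR = 57°  [R on ray FJ]
2. ∠FRQ = 107°  [△QRF]
3. ∠JRQ = 73°  [linear pair at R on JF]
4. ∠JQR = 27°  [△QJR]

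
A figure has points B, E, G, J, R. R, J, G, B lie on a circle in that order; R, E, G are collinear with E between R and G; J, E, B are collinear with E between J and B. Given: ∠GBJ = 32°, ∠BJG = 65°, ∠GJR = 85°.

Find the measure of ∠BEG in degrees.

∠BEG = 128°

1. ∠BRG = 65°  [same arc GB]
2. ∠GBR = 95°  [cyclic RJGB, opposite ∠J+∠B]
3. ∠BGR = 20°  [△RGB]
4. ∠BEG = 128°  [△GEB]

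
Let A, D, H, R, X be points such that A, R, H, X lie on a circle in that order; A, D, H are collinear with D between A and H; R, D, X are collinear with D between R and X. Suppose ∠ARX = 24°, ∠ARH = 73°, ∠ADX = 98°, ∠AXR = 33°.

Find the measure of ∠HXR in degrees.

∠HXR = 74°

1. ∠AHX = 24°  [same arc AX]
2. ∠HDX = 82°  [linear pair at D on AH]
3. ∠HXR = 74°  [△HDX]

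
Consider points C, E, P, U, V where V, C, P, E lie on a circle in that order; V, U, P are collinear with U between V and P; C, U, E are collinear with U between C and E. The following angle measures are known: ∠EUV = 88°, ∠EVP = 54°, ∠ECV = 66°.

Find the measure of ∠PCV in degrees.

∠PCV = 120°

1. ∠CUP = 88°  [vertical angles at U]
2. ∠ECP = 54°  [same arc PE]
3. ∠CUV = 92°  [linear pair at U on VP]
4. ∠CPV = 38°  [△CUP]
5. ∠CVP = 22°  [△VUC]
6. ∠PCV = 120°  [△VCP]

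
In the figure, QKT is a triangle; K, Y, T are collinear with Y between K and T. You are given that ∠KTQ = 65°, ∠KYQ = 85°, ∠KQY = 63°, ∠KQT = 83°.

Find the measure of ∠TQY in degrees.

∠TQY = 20°

1. ∠QTY = 65°  [Y on ray TK]
2. ∠QYT = 95°  [linear pair at Y on KT]
3. ∠TQY = 20°  [△QYT]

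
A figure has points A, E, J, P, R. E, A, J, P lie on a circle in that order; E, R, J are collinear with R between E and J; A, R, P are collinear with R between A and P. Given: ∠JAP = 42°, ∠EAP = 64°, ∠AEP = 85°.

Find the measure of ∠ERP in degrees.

1. ∠JEP = 42°  [same arc JP]
2. ∠APE = 31°  [△EAP]
3. ∠ERP = 107°  [△ERP]

∠ERP = 107°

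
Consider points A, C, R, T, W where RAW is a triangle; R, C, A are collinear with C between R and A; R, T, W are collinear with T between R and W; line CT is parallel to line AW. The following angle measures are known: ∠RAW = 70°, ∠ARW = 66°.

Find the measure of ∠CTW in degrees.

1. ∠AWR = 44°  [△RAW]
2. ∠CTR = 44°  [CT∥AW, corresponding at T]
3. ∠CTW = 136°  [linear pair at T on RW]

∠CTW = 136°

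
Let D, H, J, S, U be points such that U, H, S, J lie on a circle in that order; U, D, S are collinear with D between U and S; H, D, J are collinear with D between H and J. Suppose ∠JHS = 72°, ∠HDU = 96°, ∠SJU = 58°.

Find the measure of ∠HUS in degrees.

1. ∠HDS = 84°  [linear pair at D on US]
2. ∠SHU = 122°  [cyclic UHSJ, opposite ∠H+∠J]
3. ∠HSU = 24°  [△HDS]
4. ∠HUS = 34°  [△UHS]

∠HUS = 34°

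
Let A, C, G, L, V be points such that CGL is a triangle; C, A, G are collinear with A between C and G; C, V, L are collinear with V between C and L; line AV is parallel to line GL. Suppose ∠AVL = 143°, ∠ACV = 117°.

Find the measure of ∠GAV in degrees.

1. ∠AVC = 37°  [linear pair at V on CL]
2. ∠CAV = 26°  [△CAV]
3. ∠GAV = 154°  [linear pair at A on CG]

∠GAV = 154°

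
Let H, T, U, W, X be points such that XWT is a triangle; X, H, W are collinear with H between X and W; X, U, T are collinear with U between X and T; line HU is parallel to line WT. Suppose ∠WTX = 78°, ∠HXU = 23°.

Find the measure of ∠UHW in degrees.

∠UHW = 101°

1. ∠HUX = 78°  [HU∥WT, corresponding at U]
2. ∠UHX = 79°  [△XHU]
3. ∠UHW = 101°  [linear pair at H on XW]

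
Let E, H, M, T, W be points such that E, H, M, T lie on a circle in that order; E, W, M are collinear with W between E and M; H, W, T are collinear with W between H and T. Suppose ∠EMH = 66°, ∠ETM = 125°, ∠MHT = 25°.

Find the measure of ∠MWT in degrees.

1. ∠ETH = 66°  [same arc EH]
2. ∠MET = 25°  [same arc MT]
3. ∠EWT = 89°  [△EWT]
4. ∠MWT = 91°  [linear pair at W on EM]

∠MWT = 91°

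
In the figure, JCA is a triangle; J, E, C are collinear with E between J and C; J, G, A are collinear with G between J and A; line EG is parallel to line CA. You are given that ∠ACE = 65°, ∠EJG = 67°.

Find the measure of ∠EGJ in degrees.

1. ∠ACJ = 65°  [E on ray CJ]
2. ∠AJC = 67°  [E on JC, G on JA]
3. ∠CAJ = 48°  [△JCA]
4. ∠EGJ = 48°  [EG∥CA, corresponding at G]

∠EGJ = 48°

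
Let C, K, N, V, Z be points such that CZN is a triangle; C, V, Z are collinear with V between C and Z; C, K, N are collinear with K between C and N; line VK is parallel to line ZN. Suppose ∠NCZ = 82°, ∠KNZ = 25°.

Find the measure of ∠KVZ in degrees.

∠KVZ = 107°

1. ∠CNZ = 25°  [K on ray NC]
2. ∠CZN = 73°  [△CZN]
3. ∠CVK = 73°  [VK∥ZN, corresponding at V]
4. ∠KVZ = 107°  [linear pair at V on CZ]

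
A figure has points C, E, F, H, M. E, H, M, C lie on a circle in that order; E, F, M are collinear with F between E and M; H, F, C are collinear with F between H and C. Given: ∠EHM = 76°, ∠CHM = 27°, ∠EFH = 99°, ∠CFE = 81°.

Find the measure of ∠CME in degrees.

1. ∠ECM = 104°  [cyclic EHMC, opposite ∠H+∠C]
2. ∠CEM = 27°  [same arc MC]
3. ∠CME = 49°  [△EMC]

∠CME = 49°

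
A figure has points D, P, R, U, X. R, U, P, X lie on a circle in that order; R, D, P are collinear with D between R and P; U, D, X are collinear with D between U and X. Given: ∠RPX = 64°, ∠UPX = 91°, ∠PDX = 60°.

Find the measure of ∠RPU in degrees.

∠RPU = 27°

1. ∠RUX = 64°  [same arc RX]
2. ∠URX = 89°  [cyclic RUPX, opposite ∠R+∠P]
3. ∠RXU = 27°  [△RUX]
4. ∠RPU = 27°  [same arc RU]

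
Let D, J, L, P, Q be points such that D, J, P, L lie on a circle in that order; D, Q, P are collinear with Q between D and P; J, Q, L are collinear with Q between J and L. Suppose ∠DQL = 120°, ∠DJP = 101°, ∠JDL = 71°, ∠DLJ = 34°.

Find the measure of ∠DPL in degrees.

∠DPL = 75°

1. ∠LDP = 26°  [△DQL]
2. ∠DLP = 79°  [cyclic DJPL, opposite ∠J+∠L]
3. ∠DPL = 75°  [△DPL]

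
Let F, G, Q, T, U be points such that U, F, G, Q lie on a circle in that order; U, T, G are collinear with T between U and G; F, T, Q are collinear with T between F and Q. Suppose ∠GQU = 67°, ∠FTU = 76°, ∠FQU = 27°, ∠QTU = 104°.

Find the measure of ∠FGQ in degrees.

1. ∠GFU = 113°  [cyclic UFGQ, opposite ∠F+∠Q]
2. ∠FTG = 104°  [linear pair at T on UG]
3. ∠FGU = 27°  [same arc UF]
4. ∠FUG = 40°  [△UFG]
5. ∠GFQ = 49°  [△FTG]
6. ∠FQG = 40°  [same arc FG]
7. ∠FGQ = 91°  [△FGQ]

∠FGQ = 91°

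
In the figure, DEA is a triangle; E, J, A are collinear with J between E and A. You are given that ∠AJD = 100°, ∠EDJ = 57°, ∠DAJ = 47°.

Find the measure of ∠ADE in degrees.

1. ∠DJE = 80°  [linear pair at J on EA]
2. ∠DEJ = 43°  [△DEJ]
3. ∠DAE = 47°  [J on ray AE]
4. ∠AED = 43°  [J on ray EA]
5. ∠ADE = 90°  [△DEA]

∠ADE = 90°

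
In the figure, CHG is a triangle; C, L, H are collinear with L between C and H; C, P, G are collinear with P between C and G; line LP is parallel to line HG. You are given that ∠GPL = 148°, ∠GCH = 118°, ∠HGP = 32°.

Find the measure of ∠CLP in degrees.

1. ∠CPL = 32°  [linear pair at P on CG]
2. ∠LCP = 118°  [L on CH, P on CG]
3. ∠CLP = 30°  [△CLP]

∠CLP = 30°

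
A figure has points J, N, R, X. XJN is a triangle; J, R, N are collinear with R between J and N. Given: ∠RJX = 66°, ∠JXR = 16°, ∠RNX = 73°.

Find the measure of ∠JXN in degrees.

1. ∠NJX = 66°  [R on ray JN]
2. ∠JNX = 73°  [R on ray NJ]
3. ∠JXN = 41°  [△XJN]

∠JXN = 41°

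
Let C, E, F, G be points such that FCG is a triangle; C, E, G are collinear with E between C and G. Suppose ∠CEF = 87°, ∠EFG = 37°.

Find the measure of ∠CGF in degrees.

1. ∠FEG = 93°  [linear pair at E on CG]
2. ∠EGF = 50°  [△FEG]
3. ∠CGF = 50°  [E on ray GC]

∠CGF = 50°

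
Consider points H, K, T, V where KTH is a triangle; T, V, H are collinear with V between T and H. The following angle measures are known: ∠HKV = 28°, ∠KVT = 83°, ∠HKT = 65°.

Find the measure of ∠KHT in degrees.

∠KHT = 55°

1. ∠HVK = 97°  [linear pair at V on TH]
2. ∠KHV = 55°  [△KVH]
3. ∠KHT = 55°  [V on ray HT]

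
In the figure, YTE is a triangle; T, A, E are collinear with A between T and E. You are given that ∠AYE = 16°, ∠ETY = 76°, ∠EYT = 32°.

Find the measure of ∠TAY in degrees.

1. ∠TEY = 72°  [△YTE]
2. ∠AEY = 72°  [A on ray ET]
3. ∠EAY = 92°  [△YAE]
4. ∠TAY = 88°  [linear pair at A on TE]

∠TAY = 88°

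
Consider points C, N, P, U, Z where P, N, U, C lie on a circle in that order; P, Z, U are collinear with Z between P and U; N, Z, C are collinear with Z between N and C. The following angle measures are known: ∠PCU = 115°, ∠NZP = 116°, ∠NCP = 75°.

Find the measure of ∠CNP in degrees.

∠CNP = 24°

1. ∠PNU = 65°  [cyclic PNUC, opposite ∠N+∠C]
2. ∠NUP = 75°  [same arc PN]
3. ∠NPU = 40°  [△PNU]
4. ∠CNP = 24°  [△PZN]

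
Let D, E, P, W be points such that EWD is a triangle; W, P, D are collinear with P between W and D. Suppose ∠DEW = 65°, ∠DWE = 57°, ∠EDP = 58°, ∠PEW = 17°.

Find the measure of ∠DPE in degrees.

1. ∠EWP = 57°  [P on ray WD]
2. ∠EPW = 106°  [△EWP]
3. ∠DPE = 74°  [linear pair at P on WD]

∠DPE = 74°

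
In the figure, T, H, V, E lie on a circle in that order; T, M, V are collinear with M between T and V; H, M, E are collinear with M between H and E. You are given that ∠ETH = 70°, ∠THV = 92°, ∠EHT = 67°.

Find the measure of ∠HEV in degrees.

∠HEV = 45°

1. ∠HET = 43°  [△THE]
2. ∠HVT = 43°  [same arc TH]
3. ∠HTV = 45°  [△THV]
4. ∠HEV = 45°  [same arc HV]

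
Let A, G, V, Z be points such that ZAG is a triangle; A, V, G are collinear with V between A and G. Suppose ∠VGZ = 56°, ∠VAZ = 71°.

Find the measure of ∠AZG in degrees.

∠AZG = 53°

1. ∠AGZ = 56°  [V on ray GA]
2. ∠GAZ = 71°  [V on ray AG]
3. ∠AZG = 53°  [△ZAG]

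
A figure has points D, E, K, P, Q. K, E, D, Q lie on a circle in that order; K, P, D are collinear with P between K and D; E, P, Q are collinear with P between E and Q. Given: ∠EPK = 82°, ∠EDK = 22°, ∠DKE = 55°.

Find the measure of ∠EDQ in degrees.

∠EDQ = 65°

1. ∠DPE = 98°  [linear pair at P on KD]
2. ∠DEQ = 60°  [△EPD]
3. ∠DQE = 55°  [same arc ED]
4. ∠EDQ = 65°  [△EDQ]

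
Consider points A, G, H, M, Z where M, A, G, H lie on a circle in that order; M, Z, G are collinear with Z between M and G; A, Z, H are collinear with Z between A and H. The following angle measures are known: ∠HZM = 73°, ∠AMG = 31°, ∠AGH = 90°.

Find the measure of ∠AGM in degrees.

∠AGM = 48°

1. ∠AZG = 73°  [vertical angles at Z]
2. ∠AHG = 31°  [same arc AG]
3. ∠GAH = 59°  [△AGH]
4. ∠AGM = 48°  [△AZG]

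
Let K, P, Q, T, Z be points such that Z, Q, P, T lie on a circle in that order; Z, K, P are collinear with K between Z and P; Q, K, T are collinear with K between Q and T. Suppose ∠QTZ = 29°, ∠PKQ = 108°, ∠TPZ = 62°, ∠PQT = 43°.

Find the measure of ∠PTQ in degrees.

∠PTQ = 46°

1. ∠TKZ = 108°  [vertical angles at K]
2. ∠PKT = 72°  [linear pair at K on ZP]
3. ∠PTQ = 46°  [△PKT]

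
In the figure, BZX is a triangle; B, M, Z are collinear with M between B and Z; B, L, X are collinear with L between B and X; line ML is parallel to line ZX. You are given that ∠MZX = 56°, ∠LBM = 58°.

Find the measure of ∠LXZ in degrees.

1. ∠BZX = 56°  [M on ray ZB]
2. ∠XBZ = 58°  [M on BZ, L on BX]
3. ∠BXZ = 66°  [△BZX]
4. ∠LXZ = 66°  [L on ray XB]

∠LXZ = 66°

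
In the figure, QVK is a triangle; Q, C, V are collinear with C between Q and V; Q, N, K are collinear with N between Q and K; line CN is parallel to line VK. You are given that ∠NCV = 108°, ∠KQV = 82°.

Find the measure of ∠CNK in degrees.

∠CNK = 154°

1. ∠NCQ = 72°  [linear pair at C on QV]
2. ∠CQN = 82°  [C on QV, N on QK]
3. ∠CNQ = 26°  [△QCN]
4. ∠CNK = 154°  [linear pair at N on QK]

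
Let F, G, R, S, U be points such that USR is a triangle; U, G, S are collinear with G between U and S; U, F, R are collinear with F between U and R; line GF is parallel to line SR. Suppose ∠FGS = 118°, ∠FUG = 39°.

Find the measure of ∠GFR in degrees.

1. ∠FGU = 62°  [linear pair at G on US]
2. ∠GFU = 79°  [△UGF]
3. ∠GFR = 101°  [linear pair at F on UR]

∠GFR = 101°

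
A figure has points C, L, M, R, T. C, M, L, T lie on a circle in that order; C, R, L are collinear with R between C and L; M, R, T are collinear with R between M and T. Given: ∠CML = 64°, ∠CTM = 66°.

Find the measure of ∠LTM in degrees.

∠LTM = 50°

1. ∠CLM = 66°  [same arc CM]
2. ∠LCM = 50°  [△CML]
3. ∠LTM = 50°  [same arc ML]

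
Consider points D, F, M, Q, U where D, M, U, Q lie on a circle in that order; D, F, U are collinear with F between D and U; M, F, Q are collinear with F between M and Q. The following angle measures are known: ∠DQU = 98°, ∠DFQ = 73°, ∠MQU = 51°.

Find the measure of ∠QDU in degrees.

1. ∠QFU = 107°  [linear pair at F on DU]
2. ∠DUQ = 22°  [△UFQ]
3. ∠QDU = 60°  [△DUQ]

∠QDU = 60°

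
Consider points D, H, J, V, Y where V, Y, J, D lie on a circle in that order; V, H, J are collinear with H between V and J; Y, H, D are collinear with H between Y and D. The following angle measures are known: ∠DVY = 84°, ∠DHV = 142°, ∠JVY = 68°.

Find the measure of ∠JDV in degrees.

1. ∠DJY = 96°  [cyclic VYJD, opposite ∠V+∠J]
2. ∠DHJ = 38°  [linear pair at H on VJ]
3. ∠JDY = 68°  [same arc YJ]
4. ∠DYJ = 16°  [△YJD]
5. ∠DJV = 74°  [△JHD]
6. ∠DVJ = 16°  [same arc JD]
7. ∠JDV = 90°  [△VJD]

∠JDV = 90°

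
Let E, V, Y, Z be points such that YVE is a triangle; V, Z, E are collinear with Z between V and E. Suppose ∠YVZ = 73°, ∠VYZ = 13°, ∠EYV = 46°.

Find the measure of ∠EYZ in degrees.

∠EYZ = 33°

1. ∠VZY = 94°  [△YVZ]
2. ∠EVY = 73°  [Z on ray VE]
3. ∠VEY = 61°  [△YVE]
4. ∠EZY = 86°  [linear pair at Z on VE]
5. ∠YEZ = 61°  [Z on ray EV]
6. ∠EYZ = 33°  [△YZE]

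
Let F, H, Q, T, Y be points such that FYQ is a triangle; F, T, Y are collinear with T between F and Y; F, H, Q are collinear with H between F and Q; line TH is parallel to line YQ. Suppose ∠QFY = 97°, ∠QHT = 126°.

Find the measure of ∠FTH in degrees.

∠FTH = 29°

1. ∠HFT = 97°  [T on FY, H on FQ]
2. ∠FHT = 54°  [linear pair at H on FQ]
3. ∠FTH = 29°  [△FTH]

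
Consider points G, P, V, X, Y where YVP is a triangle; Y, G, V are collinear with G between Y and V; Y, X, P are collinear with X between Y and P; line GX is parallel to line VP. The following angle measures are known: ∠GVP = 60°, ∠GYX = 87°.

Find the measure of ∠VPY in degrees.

1. ∠PVY = 60°  [G on ray VY]
2. ∠PYV = 87°  [G on YV, X on YP]
3. ∠VPY = 33°  [△YVP]

∠VPY = 33°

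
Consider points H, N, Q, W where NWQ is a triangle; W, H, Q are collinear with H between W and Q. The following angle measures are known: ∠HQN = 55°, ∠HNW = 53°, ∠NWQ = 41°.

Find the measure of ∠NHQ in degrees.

∠NHQ = 94°

1. ∠HWN = 41°  [H on ray WQ]
2. ∠NHW = 86°  [△NWH]
3. ∠NHQ = 94°  [linear pair at H on WQ]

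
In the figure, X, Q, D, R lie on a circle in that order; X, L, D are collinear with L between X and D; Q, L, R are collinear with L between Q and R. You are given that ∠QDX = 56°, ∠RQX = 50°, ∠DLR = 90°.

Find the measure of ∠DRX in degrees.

∠DRX = 96°

1. ∠QRX = 56°  [same arc XQ]
2. ∠RDX = 50°  [same arc XR]
3. ∠RLX = 90°  [linear pair at L on XD]
4. ∠DXR = 34°  [△XLR]
5. ∠DRX = 96°  [△XDR]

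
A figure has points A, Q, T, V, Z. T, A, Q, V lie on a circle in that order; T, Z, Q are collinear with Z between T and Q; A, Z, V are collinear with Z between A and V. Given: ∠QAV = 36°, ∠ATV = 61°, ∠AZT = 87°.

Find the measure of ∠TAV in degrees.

1. ∠AQV = 119°  [cyclic TAQV, opposite ∠T+∠Q]
2. ∠QZV = 87°  [vertical angles at Z]
3. ∠AVQ = 25°  [△AQV]
4. ∠TQV = 68°  [△QZV]
5. ∠TAV = 68°  [same arc TV]

∠TAV = 68°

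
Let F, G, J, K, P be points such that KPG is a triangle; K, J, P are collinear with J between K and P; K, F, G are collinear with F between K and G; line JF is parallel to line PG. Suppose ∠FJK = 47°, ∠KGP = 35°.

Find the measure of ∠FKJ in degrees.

∠FKJ = 98°

1. ∠GPK = 47°  [JF∥PG, corresponding at J]
2. ∠GKP = 98°  [△KPG]
3. ∠FKJ = 98°  [J on KP, F on KG]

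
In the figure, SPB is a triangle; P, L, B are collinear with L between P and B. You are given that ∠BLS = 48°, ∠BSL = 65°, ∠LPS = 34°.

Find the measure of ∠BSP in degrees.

∠BSP = 79°

1. ∠LBS = 67°  [△SLB]
2. ∠BPS = 34°  [L on ray PB]
3. ∠PBS = 67°  [L on ray BP]
4. ∠BSP = 79°  [△SPB]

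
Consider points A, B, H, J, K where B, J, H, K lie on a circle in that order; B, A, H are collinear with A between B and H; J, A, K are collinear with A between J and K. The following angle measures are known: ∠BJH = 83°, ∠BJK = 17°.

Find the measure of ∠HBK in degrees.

1. ∠BKH = 97°  [cyclic BJHK, opposite ∠J+∠K]
2. ∠BHK = 17°  [same arc BK]
3. ∠HBK = 66°  [△BHK]

∠HBK = 66°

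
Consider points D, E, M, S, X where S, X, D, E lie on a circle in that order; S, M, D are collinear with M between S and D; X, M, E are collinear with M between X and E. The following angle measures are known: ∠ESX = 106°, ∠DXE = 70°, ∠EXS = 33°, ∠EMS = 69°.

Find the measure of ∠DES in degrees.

1. ∠DSE = 70°  [same arc DE]
2. ∠EDS = 33°  [same arc SE]
3. ∠DES = 77°  [△SDE]

∠DES = 77°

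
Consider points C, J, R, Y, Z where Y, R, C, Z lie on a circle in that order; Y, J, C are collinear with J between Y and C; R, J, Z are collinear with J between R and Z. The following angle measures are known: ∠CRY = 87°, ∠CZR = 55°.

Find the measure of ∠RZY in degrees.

1. ∠CYR = 55°  [same arc RC]
2. ∠RCY = 38°  [△YRC]
3. ∠RZY = 38°  [same arc YR]

∠RZY = 38°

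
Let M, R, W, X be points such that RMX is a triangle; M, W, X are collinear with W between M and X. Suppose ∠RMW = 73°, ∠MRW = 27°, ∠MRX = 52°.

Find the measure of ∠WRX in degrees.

1. ∠MWR = 80°  [△RMW]
2. ∠RMX = 73°  [W on ray MX]
3. ∠MXR = 55°  [△RMX]
4. ∠RWX = 100°  [linear pair at W on MX]
5. ∠RXW = 55°  [W on ray XM]
6. ∠WRX = 25°  [△RWX]

∠WRX = 25°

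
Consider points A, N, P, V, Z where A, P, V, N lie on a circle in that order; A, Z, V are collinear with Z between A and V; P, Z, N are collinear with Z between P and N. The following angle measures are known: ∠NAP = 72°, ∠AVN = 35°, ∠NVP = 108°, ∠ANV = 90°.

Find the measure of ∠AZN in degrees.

∠AZN = 52°

1. ∠APN = 35°  [same arc AN]
2. ∠NAV = 55°  [△AVN]
3. ∠ANP = 73°  [△APN]
4. ∠AZN = 52°  [△AZN]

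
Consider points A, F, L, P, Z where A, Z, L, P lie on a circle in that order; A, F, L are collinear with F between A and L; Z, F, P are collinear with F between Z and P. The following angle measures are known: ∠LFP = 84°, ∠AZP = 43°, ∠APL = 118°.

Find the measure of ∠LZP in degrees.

∠LZP = 19°

1. ∠ALP = 43°  [same arc AP]
2. ∠LAP = 19°  [△ALP]
3. ∠LZP = 19°  [same arc LP]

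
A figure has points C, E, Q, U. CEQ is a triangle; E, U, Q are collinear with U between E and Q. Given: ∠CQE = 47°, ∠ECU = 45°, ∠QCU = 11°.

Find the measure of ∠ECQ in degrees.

1. ∠CQU = 47°  [U on ray QE]
2. ∠CUQ = 122°  [△CUQ]
3. ∠CUE = 58°  [linear pair at U on EQ]
4. ∠CEU = 77°  [△CEU]
5. ∠CEQ = 77°  [U on ray EQ]
6. ∠ECQ = 56°  [△CEQ]

∠ECQ = 56°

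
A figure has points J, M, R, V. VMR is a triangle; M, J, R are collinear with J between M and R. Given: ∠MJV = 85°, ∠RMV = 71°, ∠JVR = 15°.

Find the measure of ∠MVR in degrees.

1. ∠RJV = 95°  [linear pair at J on MR]
2. ∠JRV = 70°  [△VJR]
3. ∠MRV = 70°  [J on ray RM]
4. ∠MVR = 39°  [△VMR]

∠MVR = 39°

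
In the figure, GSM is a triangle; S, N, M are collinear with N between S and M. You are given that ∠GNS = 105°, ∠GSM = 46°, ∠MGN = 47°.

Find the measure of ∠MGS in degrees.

1. ∠GNM = 75°  [linear pair at N on SM]
2. ∠GMN = 58°  [△GNM]
3. ∠GMS = 58°  [N on ray MS]
4. ∠MGS = 76°  [△GSM]

∠MGS = 76°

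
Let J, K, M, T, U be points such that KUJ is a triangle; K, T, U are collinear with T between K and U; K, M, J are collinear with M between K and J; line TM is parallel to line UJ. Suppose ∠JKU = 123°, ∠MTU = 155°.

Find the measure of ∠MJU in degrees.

∠MJU = 32°

1. ∠MKT = 123°  [T on KU, M on KJ]
2. ∠KTM = 25°  [linear pair at T on KU]
3. ∠KMT = 32°  [△KTM]
4. ∠JMT = 148°  [linear pair at M on KJ]
5. ∠MJU = 32°  [TM∥UJ, co-interior at J–M]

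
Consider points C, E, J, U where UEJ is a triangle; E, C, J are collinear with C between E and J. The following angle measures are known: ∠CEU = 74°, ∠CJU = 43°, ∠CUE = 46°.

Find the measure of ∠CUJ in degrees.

∠CUJ = 17°

1. ∠ECU = 60°  [△UEC]
2. ∠JCU = 120°  [linear pair at C on EJ]
3. ∠CUJ = 17°  [△UCJ]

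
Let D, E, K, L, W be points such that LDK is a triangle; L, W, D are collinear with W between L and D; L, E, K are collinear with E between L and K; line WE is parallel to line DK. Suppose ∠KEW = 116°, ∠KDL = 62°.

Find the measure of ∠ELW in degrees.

∠ELW = 54°

1. ∠LEW = 64°  [linear pair at E on LK]
2. ∠EWL = 62°  [WE∥DK, corresponding at W]
3. ∠ELW = 54°  [△LWE]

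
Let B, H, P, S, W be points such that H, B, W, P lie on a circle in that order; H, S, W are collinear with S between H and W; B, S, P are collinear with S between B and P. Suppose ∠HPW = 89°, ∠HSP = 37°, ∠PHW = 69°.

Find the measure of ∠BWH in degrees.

1. ∠BSW = 37°  [vertical angles at S]
2. ∠PBW = 69°  [same arc WP]
3. ∠BWH = 74°  [△BSW]

∠BWH = 74°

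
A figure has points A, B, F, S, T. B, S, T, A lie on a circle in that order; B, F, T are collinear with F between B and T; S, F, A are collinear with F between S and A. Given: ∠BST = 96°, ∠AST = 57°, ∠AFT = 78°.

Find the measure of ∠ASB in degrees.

∠ASB = 39°

1. ∠BAT = 84°  [cyclic BSTA, opposite ∠S+∠A]
2. ∠ABT = 57°  [same arc TA]
3. ∠ATB = 39°  [△BTA]
4. ∠ASB = 39°  [same arc BA]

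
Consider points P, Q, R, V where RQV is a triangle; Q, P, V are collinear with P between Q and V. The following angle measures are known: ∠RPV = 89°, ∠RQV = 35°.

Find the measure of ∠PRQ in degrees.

∠PRQ = 54°

1. ∠QPR = 91°  [linear pair at P on QV]
2. ∠PQR = 35°  [P on ray QV]
3. ∠PRQ = 54°  [△RQP]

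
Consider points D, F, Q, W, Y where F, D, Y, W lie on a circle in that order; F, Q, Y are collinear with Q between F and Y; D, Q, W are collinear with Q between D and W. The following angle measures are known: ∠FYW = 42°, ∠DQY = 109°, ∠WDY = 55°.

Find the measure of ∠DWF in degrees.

∠DWF = 16°

1. ∠FQW = 109°  [vertical angles at Q]
2. ∠WFY = 55°  [same arc YW]
3. ∠DWF = 16°  [△FQW]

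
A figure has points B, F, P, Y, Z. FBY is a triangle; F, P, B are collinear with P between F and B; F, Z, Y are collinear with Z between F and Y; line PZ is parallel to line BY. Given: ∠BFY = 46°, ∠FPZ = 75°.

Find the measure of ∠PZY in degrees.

∠PZY = 121°

1. ∠PFZ = 46°  [P on FB, Z on FY]
2. ∠FZP = 59°  [△FPZ]
3. ∠PZY = 121°  [linear pair at Z on FY]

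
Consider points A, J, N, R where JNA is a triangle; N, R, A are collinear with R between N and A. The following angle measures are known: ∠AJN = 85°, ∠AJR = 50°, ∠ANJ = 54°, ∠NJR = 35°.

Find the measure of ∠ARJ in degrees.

∠ARJ = 89°

1. ∠JNR = 54°  [R on ray NA]
2. ∠JRN = 91°  [△JNR]
3. ∠ARJ = 89°  [linear pair at R on NA]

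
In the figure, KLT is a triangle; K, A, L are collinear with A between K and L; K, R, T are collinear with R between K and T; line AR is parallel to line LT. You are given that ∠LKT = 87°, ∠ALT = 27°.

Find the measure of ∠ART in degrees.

1. ∠KLT = 27°  [A on ray LK]
2. ∠KTL = 66°  [△KLT]
3. ∠ARK = 66°  [AR∥LT, corresponding at R]
4. ∠ART = 114°  [linear pair at R on KT]

∠ART = 114°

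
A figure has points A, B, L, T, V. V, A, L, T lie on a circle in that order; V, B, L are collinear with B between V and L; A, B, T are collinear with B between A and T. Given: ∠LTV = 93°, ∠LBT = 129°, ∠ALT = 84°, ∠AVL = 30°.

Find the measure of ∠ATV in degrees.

1. ∠ABV = 129°  [vertical angles at B]
2. ∠AVT = 96°  [cyclic VALT, opposite ∠V+∠L]
3. ∠TAV = 21°  [△VBA]
4. ∠ATV = 63°  [△VAT]

∠ATV = 63°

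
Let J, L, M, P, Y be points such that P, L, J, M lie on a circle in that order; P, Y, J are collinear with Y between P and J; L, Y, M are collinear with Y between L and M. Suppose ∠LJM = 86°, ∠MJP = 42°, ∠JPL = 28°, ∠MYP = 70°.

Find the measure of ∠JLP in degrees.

∠JLP = 108°

1. ∠JML = 28°  [same arc LJ]
2. ∠JYL = 70°  [vertical angles at Y]
3. ∠JLM = 66°  [△LJM]
4. ∠LJP = 44°  [△LYJ]
5. ∠JLP = 108°  [△PLJ]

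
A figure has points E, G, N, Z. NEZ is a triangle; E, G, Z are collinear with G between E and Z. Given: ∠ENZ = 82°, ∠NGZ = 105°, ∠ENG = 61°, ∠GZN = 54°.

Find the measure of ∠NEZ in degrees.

∠NEZ = 44°

1. ∠EGN = 75°  [linear pair at G on EZ]
2. ∠GEN = 44°  [△NEG]
3. ∠NEZ = 44°  [G on ray EZ]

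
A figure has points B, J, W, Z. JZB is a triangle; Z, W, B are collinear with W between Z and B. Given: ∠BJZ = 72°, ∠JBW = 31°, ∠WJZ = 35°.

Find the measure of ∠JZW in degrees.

1. ∠JBZ = 31°  [W on ray BZ]
2. ∠BZJ = 77°  [△JZB]
3. ∠JZW = 77°  [W on ray ZB]

∠JZW = 77°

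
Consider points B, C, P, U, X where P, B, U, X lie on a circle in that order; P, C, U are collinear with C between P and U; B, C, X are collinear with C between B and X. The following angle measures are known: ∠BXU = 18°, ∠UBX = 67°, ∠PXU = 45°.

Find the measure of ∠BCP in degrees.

1. ∠BPU = 18°  [same arc BU]
2. ∠UPX = 67°  [same arc UX]
3. ∠PUX = 68°  [△PUX]
4. ∠PBX = 68°  [same arc PX]
5. ∠BCP = 94°  [△PCB]

∠BCP = 94°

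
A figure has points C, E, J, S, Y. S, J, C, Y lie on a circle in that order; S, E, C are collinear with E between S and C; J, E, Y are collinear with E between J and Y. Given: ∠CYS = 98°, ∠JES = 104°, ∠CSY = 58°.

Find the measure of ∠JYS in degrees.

∠JYS = 46°

1. ∠CEY = 104°  [vertical angles at E]
2. ∠SEY = 76°  [linear pair at E on SC]
3. ∠JYS = 46°  [△SEY]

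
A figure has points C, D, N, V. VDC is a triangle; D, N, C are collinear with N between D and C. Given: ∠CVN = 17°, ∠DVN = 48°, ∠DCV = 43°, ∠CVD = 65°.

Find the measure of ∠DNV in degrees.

1. ∠CDV = 72°  [△VDC]
2. ∠NDV = 72°  [N on ray DC]
3. ∠DNV = 60°  [△VDN]

∠DNV = 60°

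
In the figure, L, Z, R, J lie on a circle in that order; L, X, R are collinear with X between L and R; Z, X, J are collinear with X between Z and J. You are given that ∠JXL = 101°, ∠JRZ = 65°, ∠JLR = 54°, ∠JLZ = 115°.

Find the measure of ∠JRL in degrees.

∠JRL = 40°

1. ∠LJZ = 25°  [△LXJ]
2. ∠JZL = 40°  [△LZJ]
3. ∠JRL = 40°  [same arc LJ]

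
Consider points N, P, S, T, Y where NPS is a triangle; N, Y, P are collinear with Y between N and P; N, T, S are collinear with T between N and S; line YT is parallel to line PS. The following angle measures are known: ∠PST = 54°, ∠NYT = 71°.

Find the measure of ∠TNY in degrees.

∠TNY = 55°

1. ∠NSP = 54°  [T on ray SN]
2. ∠NPS = 71°  [YT∥PS, corresponding at Y]
3. ∠PNS = 55°  [△NPS]
4. ∠TNY = 55°  [Y on NP, T on NS]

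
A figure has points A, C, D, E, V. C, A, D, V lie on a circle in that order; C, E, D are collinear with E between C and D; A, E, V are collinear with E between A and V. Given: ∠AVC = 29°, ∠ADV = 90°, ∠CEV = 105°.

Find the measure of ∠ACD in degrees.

∠ACD = 44°

1. ∠ACV = 90°  [cyclic CADV, opposite ∠C+∠D]
2. ∠AED = 105°  [vertical angles at E]
3. ∠CAV = 61°  [△CAV]
4. ∠AEC = 75°  [linear pair at E on CD]
5. ∠ACD = 44°  [△CEA]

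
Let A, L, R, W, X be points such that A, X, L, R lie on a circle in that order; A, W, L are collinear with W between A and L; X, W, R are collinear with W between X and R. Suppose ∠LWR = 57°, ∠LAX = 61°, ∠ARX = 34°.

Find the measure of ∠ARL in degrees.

∠ARL = 95°

1. ∠AWR = 123°  [linear pair at W on AL]
2. ∠LRX = 61°  [same arc XL]
3. ∠LAR = 23°  [△AWR]
4. ∠ALR = 62°  [△LWR]
5. ∠ARL = 95°  [△ALR]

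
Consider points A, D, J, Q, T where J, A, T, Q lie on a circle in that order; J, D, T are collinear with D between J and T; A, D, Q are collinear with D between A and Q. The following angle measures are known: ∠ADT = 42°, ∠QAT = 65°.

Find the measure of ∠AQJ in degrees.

1. ∠JDQ = 42°  [vertical angles at D]
2. ∠QJT = 65°  [same arc TQ]
3. ∠AQJ = 73°  [△JDQ]

∠AQJ = 73°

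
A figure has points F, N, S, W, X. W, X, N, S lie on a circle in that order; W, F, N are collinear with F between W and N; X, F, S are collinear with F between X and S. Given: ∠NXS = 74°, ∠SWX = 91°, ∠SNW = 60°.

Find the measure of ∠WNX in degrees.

∠WNX = 29°

1. ∠SXW = 60°  [same arc WS]
2. ∠WSX = 29°  [△WXS]
3. ∠WNX = 29°  [same arc WX]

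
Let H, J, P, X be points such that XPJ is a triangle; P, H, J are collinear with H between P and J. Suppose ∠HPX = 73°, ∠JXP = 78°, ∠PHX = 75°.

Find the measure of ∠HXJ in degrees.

1. ∠JPX = 73°  [H on ray PJ]
2. ∠PJX = 29°  [△XPJ]
3. ∠JHX = 105°  [linear pair at H on PJ]
4. ∠HJX = 29°  [H on ray JP]
5. ∠HXJ = 46°  [△XHJ]

∠HXJ = 46°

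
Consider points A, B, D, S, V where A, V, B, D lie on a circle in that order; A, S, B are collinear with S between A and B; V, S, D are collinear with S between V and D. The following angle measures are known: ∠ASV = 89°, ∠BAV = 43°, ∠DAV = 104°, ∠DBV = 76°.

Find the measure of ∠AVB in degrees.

1. ∠BSV = 91°  [linear pair at S on AB]
2. ∠BDV = 43°  [same arc VB]
3. ∠BVD = 61°  [△VBD]
4. ∠ABV = 28°  [△VSB]
5. ∠AVB = 109°  [△AVB]

∠AVB = 109°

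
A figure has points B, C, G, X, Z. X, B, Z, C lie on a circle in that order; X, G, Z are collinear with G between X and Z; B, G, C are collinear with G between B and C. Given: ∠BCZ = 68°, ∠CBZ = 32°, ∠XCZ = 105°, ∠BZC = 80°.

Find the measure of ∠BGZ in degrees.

∠BGZ = 111°

1. ∠BXZ = 68°  [same arc BZ]
2. ∠XBZ = 75°  [cyclic XBZC, opposite ∠B+∠C]
3. ∠BZX = 37°  [△XBZ]
4. ∠BGZ = 111°  [△BGZ]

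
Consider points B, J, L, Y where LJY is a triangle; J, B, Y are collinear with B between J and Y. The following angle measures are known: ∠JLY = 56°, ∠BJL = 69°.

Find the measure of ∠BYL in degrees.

∠BYL = 55°

1. ∠LJY = 69°  [B on ray JY]
2. ∠JYL = 55°  [△LJY]
3. ∠BYL = 55°  [B on ray YJ]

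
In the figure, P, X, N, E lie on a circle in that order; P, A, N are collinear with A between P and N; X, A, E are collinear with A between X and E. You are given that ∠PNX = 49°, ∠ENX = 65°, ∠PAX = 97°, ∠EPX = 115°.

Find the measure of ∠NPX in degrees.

∠NPX = 67°

1. ∠PEX = 49°  [same arc PX]
2. ∠EXP = 16°  [△PXE]
3. ∠NPX = 67°  [△PAX]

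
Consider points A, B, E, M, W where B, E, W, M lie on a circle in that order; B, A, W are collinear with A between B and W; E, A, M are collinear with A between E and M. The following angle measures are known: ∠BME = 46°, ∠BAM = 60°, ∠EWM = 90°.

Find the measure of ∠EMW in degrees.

∠EMW = 16°

1. ∠BWE = 46°  [same arc BE]
2. ∠EAW = 60°  [vertical angles at A]
3. ∠MEW = 74°  [△EAW]
4. ∠EMW = 16°  [△EWM]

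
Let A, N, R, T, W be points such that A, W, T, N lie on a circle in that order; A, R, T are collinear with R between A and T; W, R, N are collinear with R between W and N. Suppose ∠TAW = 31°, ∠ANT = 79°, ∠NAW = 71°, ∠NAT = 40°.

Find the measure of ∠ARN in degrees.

∠ARN = 92°

1. ∠TNW = 31°  [same arc WT]
2. ∠ATN = 61°  [△ATN]
3. ∠NRT = 88°  [△TRN]
4. ∠ARN = 92°  [linear pair at R on AT]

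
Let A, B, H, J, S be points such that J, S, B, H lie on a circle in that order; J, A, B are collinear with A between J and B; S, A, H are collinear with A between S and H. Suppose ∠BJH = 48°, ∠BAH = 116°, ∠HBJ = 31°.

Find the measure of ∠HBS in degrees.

∠HBS = 99°

1. ∠BSH = 48°  [same arc BH]
2. ∠BHS = 33°  [△BAH]
3. ∠HBS = 99°  [△SBH]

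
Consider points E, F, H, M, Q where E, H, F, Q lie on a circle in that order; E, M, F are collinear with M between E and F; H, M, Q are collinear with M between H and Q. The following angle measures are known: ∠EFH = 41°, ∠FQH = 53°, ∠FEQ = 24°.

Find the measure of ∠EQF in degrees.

1. ∠FEH = 53°  [same arc HF]
2. ∠EHF = 86°  [△EHF]
3. ∠EQF = 94°  [cyclic EHFQ, opposite ∠H+∠Q]

∠EQF = 94°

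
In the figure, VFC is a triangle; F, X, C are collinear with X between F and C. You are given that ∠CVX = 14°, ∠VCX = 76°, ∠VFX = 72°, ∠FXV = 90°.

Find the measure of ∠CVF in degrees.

∠CVF = 32°

1. ∠FCV = 76°  [X on ray CF]
2. ∠CFV = 72°  [X on ray FC]
3. ∠CVF = 32°  [△VFC]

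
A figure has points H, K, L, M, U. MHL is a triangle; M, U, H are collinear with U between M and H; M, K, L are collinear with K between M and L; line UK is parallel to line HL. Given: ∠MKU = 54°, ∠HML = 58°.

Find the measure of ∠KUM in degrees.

∠KUM = 68°

1. ∠HLM = 54°  [UK∥HL, corresponding at K]
2. ∠LHM = 68°  [△MHL]
3. ∠KUM = 68°  [UK∥HL, corresponding at U]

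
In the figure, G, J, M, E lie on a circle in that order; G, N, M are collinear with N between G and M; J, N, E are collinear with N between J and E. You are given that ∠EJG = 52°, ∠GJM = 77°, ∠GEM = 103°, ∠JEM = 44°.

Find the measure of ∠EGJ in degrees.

1. ∠EMG = 52°  [same arc GE]
2. ∠EGM = 25°  [△GME]
3. ∠EJM = 25°  [same arc ME]
4. ∠EMJ = 111°  [△JME]
5. ∠EGJ = 69°  [cyclic GJME, opposite ∠G+∠M]

∠EGJ = 69°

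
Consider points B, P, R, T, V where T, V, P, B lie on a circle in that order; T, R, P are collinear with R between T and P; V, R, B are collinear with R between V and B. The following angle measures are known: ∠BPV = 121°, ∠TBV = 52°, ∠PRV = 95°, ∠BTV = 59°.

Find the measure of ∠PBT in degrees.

∠PBT = 78°

1. ∠BVT = 69°  [△TVB]
2. ∠BRT = 95°  [vertical angles at R]
3. ∠BPT = 69°  [same arc TB]
4. ∠BTP = 33°  [△TRB]
5. ∠PBT = 78°  [△TPB]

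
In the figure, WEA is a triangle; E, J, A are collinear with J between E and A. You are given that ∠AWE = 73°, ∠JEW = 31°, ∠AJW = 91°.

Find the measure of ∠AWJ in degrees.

1. ∠AEW = 31°  [J on ray EA]
2. ∠EAW = 76°  [△WEA]
3. ∠JAW = 76°  [J on ray AE]
4. ∠AWJ = 13°  [△WJA]

∠AWJ = 13°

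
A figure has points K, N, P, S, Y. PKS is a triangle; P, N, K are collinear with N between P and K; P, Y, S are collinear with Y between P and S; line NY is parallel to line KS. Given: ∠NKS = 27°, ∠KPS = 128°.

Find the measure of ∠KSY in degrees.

1. ∠PKS = 27°  [N on ray KP]
2. ∠KSP = 25°  [△PKS]
3. ∠KSY = 25°  [Y on ray SP]

∠KSY = 25°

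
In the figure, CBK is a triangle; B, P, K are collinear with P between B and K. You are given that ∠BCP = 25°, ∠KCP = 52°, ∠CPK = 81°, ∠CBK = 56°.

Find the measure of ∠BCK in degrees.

1. ∠CKP = 47°  [△CPK]
2. ∠BKC = 47°  [P on ray KB]
3. ∠BCK = 77°  [△CBK]

∠BCK = 77°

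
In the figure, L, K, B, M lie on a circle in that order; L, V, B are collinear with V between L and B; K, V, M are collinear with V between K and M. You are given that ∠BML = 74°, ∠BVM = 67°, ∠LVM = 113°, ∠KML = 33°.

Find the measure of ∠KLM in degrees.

∠KLM = 75°

1. ∠BKL = 106°  [cyclic LKBM, opposite ∠K+∠M]
2. ∠KVL = 67°  [vertical angles at V]
3. ∠KBL = 33°  [same arc LK]
4. ∠BLK = 41°  [△LKB]
5. ∠LKM = 72°  [△LVK]
6. ∠KLM = 75°  [△LKM]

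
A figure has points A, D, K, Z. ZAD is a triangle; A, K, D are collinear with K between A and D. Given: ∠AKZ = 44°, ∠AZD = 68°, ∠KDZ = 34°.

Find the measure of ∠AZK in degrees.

1. ∠ADZ = 34°  [K on ray DA]
2. ∠DAZ = 78°  [△ZAD]
3. ∠KAZ = 78°  [K on ray AD]
4. ∠AZK = 58°  [△ZAK]

∠AZK = 58°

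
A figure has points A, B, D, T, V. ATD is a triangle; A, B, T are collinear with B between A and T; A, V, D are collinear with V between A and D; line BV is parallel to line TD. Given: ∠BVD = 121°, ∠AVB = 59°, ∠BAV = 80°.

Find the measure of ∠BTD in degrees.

1. ∠ABV = 41°  [△ABV]
2. ∠TBV = 139°  [linear pair at B on AT]
3. ∠BTD = 41°  [BV∥TD, co-interior at T–B]

∠BTD = 41°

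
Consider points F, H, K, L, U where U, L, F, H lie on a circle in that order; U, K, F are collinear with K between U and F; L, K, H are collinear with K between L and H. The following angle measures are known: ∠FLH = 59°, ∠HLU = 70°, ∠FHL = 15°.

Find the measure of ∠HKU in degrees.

1. ∠HFU = 70°  [same arc UH]
2. ∠FKH = 95°  [△FKH]
3. ∠HKU = 85°  [linear pair at K on UF]

∠HKU = 85°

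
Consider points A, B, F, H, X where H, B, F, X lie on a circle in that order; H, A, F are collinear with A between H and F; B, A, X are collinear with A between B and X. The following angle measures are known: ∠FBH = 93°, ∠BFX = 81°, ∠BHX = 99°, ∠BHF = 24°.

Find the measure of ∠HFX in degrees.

∠HFX = 18°

1. ∠BFH = 63°  [△HBF]
2. ∠BXH = 63°  [same arc HB]
3. ∠HBX = 18°  [△HBX]
4. ∠HFX = 18°  [same arc HX]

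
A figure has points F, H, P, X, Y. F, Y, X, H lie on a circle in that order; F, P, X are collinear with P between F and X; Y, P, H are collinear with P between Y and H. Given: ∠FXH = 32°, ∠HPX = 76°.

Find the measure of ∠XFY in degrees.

1. ∠FYH = 32°  [same arc FH]
2. ∠FPY = 76°  [vertical angles at P]
3. ∠XFY = 72°  [△FPY]

∠XFY = 72°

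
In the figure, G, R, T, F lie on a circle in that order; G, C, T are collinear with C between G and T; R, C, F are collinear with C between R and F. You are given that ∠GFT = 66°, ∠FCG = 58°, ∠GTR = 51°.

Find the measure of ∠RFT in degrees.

1. ∠GRT = 114°  [cyclic GRTF, opposite ∠R+∠F]
2. ∠RGT = 15°  [△GRT]
3. ∠RFT = 15°  [same arc RT]

∠RFT = 15°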